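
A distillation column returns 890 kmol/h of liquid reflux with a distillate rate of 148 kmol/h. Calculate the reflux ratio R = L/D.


Reflux ratio definition: R = L / D (liquid returned / distillate withdrawn)
L = 890 kmol/h, D = 148 kmol/h
R = 890 / 148 = 6.014

6.014


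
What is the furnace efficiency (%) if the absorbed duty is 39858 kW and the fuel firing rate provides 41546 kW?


Furnace efficiency = Q_absorbed / Q_fuel * 100
= 39858 / 41546 * 100 = 95.94

95.94 %


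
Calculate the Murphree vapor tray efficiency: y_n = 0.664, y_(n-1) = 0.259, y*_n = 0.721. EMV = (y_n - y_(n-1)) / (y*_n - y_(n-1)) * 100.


Murphree vapor efficiency: EMV = (y_n - y_(n-1)) / (y*_n - y_(n-1)) * 100
EMV = (0.664 - 0.259) / (0.721 - 0.259) * 100 = 0.405 / 0.462 * 100 = 87.66

87.66 %


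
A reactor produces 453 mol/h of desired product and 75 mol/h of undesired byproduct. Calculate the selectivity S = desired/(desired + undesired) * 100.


Selectivity = desired / (desired + undesired) * 100
Total products = 453 + 75 = 528 mol/h
S = 453 / 528 * 100
= 0.8580 * 100
= 85.80 %

85.80 %


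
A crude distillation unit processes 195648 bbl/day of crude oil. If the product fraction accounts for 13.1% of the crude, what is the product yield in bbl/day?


Crude throughput = 195648 bbl/day
Fraction yield = 13.1%
yield = throughput * fraction / 100
yield = 195648 * 13.1 / 100 = 25629.888

25629.888 bbl/day


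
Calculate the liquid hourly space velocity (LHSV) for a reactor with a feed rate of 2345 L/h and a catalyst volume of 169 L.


LHSV = volumetric feed rate / catalyst volume
= 2345 L/h / 169 L
= 13.88 h^-1

13.88 h^-1


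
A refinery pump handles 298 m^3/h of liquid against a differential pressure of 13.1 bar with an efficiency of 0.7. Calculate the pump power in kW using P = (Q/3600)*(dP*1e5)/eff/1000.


Q = 298 / 3600 = 0.0827778 m^3/s
P = 0.0827778 * (13.1 * 1e5) / 0.7 / 1000 = 154.9

154.9 kW


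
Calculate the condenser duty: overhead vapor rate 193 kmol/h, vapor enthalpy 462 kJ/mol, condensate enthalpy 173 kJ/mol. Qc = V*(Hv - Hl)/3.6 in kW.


Qc = 193 * (462 - 173) / 3.6 = 193 * 289 / 3.6 = 15490

15490 kW


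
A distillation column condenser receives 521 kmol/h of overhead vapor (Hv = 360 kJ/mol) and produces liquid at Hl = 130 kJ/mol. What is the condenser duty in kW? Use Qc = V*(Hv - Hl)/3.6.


Qc = 521 * (360 - 130) / 3.6 = 521 * 230 / 3.6 = 33290

33290 kW


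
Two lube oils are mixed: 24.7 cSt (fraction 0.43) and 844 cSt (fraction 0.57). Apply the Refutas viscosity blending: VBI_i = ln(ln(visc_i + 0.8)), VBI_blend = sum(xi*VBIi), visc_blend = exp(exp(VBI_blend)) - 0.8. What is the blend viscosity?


Refutas method: VBN_i = 14.534*ln(ln(visc_i + 0.8)) + 10.975, blended linearly by mass fraction; since VBN is linear in VBI_i = ln(ln(visc_i + 0.8)) and the fractions sum to 1, blend VBI directly: visc = exp(exp(VBI_blend)) - 0.8
VBI_1 = ln(ln(24.7 + 0.8)) = 1.17517
VBI_2 = ln(ln(844 + 0.8)) = 1.90793
VBI_blend = 0.43 * 1.17517 + 0.57 * 1.90793 = 1.59284
visc_blend = exp(exp(1.59284)) - 0.8 = 135.9

135.9 cSt


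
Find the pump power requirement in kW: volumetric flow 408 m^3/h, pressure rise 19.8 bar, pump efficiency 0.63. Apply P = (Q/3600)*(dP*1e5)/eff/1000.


Q = 408 / 3600 = 0.113333 m^3/s
P = 0.113333 * (19.8 * 1e5) / 0.63 / 1000 = 356.2

356.2 kW


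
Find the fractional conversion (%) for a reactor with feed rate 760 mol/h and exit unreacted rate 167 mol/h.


X = (F_in - F_out) / F_in * 100
Moles reacted = 760 - 167 = 593
X = 593 / 760 * 100
= 0.7803 * 100
= 78.03 %

78.03 %


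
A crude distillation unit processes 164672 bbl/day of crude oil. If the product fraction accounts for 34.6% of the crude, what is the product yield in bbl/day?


Crude throughput = 164672 bbl/day
Fraction yield = 34.6%
yield = throughput * fraction / 100
yield = 164672 * 34.6 / 100 = 56976.512

56976.512 bbl/day


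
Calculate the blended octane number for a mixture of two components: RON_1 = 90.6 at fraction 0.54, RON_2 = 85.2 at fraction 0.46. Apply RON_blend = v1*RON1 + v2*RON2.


Linear blending: RON_blend = sum(vi * RONi)
Contribution 1: 0.54 * 90.6 = 48.924
Contribution 2: 0.46 * 85.2 = 39.192
RON_blend = 48.924 + 39.192 = 88.116

88.116


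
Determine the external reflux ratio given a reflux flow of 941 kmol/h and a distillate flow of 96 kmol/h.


Reflux ratio definition: R = L / D (liquid returned / distillate withdrawn)
L = 941 kmol/h, D = 96 kmol/h
R = 941 / 96 = 9.802

9.802


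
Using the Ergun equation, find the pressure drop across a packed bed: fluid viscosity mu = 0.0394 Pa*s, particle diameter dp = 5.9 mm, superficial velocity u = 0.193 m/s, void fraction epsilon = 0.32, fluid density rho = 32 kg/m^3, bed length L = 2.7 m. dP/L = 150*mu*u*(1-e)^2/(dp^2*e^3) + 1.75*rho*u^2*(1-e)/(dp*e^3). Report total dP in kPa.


dp = 5.9 mm = 0.0059 m
Viscous term = 150*0.0394*0.193*(1-0.32)^2 / (0.0059^2*0.32^3) = 462390
Inertial term = 1.75*32*0.193^2*(1-0.32) / (0.0059*0.32^3) = 7336.85
dP/L = 462390 + 7336.85 = 469727 Pa/m
dP = 469727 * 2.7 / 1000 = 1268 kPa

1268 kPa


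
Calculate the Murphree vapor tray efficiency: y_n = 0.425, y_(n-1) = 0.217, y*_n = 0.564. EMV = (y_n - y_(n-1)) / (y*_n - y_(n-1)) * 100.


Murphree vapor efficiency: EMV = (y_n - y_(n-1)) / (y*_n - y_(n-1)) * 100
EMV = (0.425 - 0.217) / (0.564 - 0.217) * 100 = 0.208 / 0.347 * 100 = 59.94

59.94 %


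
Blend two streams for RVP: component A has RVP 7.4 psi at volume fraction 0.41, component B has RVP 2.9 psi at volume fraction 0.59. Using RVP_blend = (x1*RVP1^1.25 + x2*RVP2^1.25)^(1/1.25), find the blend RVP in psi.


Chevron index: RVP_blend = (sum xi*RVPi^1.25)^(1/1.25)
RVP^1.25 terms: 0.41 * 7.4^1.25 + 0.59 * 2.9^1.25 = 7.23687
RVP_blend = 7.23687^(1/1.25) = 4.871

4.871 psi


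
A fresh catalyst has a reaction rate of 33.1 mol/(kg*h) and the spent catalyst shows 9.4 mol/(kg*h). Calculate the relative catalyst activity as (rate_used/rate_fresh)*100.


Activity (%) = (rate_used / rate_fresh) * 100
rate_used = 9.4, rate_fresh = 33.1
= (9.4 / 33.1) * 100
= 0.2840 * 100 = 28.40

28.40 %


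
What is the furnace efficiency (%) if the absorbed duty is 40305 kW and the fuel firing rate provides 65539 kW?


Furnace efficiency = Q_absorbed / Q_fuel * 100
= 40305 / 65539 * 100 = 61.50

61.50 %


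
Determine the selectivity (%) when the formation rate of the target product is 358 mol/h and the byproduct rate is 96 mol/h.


Selectivity = desired / (desired + undesired) * 100
Total products = 358 + 96 = 454 mol/h
S = 358 / 454 * 100
= 0.7885 * 100
= 78.85 %

78.85 %


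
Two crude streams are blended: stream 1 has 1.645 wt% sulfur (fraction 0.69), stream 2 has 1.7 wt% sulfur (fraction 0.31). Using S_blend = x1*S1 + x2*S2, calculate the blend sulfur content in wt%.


Linear sulfur blending: S_blend = x1*S1 + x2*S2
Contribution 1: 0.69 * 1.645 = 1.13505 wt%
Contribution 2: 0.31 * 1.7 = 0.527 wt%
S_blend = 1.13505 + 0.527 = 1.66205

1.66205 wt%


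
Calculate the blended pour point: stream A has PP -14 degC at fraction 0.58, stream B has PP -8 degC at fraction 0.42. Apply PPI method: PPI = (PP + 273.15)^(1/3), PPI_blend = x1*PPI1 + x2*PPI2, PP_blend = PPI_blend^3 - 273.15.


PPI_1 = (-14 + 273.15)^(1/3) = 6.375541
PPI_2 = (-8 + 273.15)^(1/3) = 6.42437
PPI_blend = 0.58 * 6.375541 + 0.42 * 6.42437 = 6.396049
PP_blend = 6.396049^3 - 273.15 = 261.6588 - 273.15 = -11.49

-11.49 degC


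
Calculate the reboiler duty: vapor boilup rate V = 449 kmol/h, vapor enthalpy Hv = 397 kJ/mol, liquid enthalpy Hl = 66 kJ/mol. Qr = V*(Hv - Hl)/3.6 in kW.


Qr = 449 * (397 - 66) / 3.6 = 449 * 331 / 3.6 = 41280

41280 kW


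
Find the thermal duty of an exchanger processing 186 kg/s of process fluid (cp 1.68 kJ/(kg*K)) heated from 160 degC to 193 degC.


Q = m_dot * cp * delta_T
delta_T = 193 - 160 = 33 K
Q = 186 * 1.68 * 33
= 312.48 * 33
= 10311.84 kW

10311.84 kW


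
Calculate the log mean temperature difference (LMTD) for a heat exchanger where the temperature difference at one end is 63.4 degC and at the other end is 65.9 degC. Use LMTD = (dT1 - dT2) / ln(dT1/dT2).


LMTD = (dT1 - dT2) / ln(dT1/dT2)
= (63.4 - 65.9) / ln(63.4 / 65.9) = -2.5 / -0.0386746 = 64.64

64.64 degC


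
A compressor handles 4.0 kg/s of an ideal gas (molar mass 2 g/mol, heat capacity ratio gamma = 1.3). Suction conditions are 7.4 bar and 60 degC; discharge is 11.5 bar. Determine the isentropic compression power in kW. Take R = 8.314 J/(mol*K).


Isentropic work: W = m*(gamma/(gamma-1))*(R*T1/MW)*((P2/P1)^((gamma-1)/gamma) - 1)
T1 = 60 + 273.15 = 333.15 K
Pressure ratio = 11.5 / 7.4 = 1.55405
Exponent = (1.3 - 1)/1.3 = 0.230769
(P2/P1)^exp - 1 = 1.55405^0.230769 - 1 = 0.107093
W = 4.0 * 1.3 / 0.3 * 8.314 * 333.15 / 2 * 0.107093 = 2571

2571 kW


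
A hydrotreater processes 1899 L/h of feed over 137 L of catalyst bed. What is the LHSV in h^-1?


LHSV = volumetric feed rate / catalyst volume
= 1899 L/h / 137 L
= 13.86 h^-1

13.86 h^-1


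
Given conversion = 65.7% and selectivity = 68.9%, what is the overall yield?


Overall yield = conversion (%) * selectivity (%) / 100
Conversion = 65.7%, Selectivity = 68.9%
Y = 65.7 * 68.9 / 100
= 45.2673 %

45.2673 %


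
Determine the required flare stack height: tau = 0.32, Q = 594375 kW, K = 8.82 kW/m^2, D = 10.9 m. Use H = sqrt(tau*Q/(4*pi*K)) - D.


tau*Q/(4*pi*K) = 0.32 * 594375 / (4 * pi * 8.82) = 1716.06
sqrt(1716.06) = 41.4254
H = 41.4254 - 10.9 = 30.53

30.53 m


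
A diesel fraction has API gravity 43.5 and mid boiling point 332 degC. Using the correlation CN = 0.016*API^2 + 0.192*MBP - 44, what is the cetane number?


CN = 0.016 * 43.5^2 + 0.192 * 332 - 44
CN = 30.276 + 63.744 - 44 = 50.02

50.02


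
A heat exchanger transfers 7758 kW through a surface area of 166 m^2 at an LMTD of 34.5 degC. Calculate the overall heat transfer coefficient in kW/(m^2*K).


From Q = U*A*LMTD, U = Q / (A * LMTD)
U = 7758 / (166 * 34.5) = 7758 / 5727 = 1.355

1.355 kW/(m^2*K)


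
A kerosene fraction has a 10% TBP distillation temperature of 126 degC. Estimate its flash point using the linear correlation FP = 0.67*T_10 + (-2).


FP = 0.67 * 126 + (-2) = 82.42

82.42 degC


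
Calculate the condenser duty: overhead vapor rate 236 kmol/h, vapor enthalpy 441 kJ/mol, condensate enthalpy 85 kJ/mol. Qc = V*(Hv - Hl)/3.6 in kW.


Qc = 236 * (441 - 85) / 3.6 = 236 * 356 / 3.6 = 23340

23340 kW


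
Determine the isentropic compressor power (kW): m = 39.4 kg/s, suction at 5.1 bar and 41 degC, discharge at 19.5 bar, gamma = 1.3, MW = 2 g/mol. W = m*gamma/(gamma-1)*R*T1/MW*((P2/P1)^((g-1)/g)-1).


Isentropic work: W = m*(gamma/(gamma-1))*(R*T1/MW)*((P2/P1)^((gamma-1)/gamma) - 1)
T1 = 41 + 273.15 = 314.15 K
Pressure ratio = 19.5 / 5.1 = 3.82353
Exponent = (1.3 - 1)/1.3 = 0.230769
(P2/P1)^exp - 1 = 3.82353^0.230769 - 1 = 0.362745
W = 39.4 * 1.3 / 0.3 * 8.314 * 314.15 / 2 * 0.362745 = 80880

80880 kW


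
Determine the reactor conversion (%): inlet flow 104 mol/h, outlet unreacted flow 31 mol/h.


X = (F_in - F_out) / F_in * 100
Moles reacted = 104 - 31 = 73
X = 73 / 104 * 100
= 0.7019 * 100
= 70.19 %

70.19 %


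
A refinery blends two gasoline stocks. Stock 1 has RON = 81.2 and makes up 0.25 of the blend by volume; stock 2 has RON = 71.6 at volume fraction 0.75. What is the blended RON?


Linear blending: RON_blend = sum(vi * RONi)
Contribution 1: 0.25 * 81.2 = 20.3
Contribution 2: 0.75 * 71.6 = 53.7
RON_blend = 20.3 + 53.7 = 74

74


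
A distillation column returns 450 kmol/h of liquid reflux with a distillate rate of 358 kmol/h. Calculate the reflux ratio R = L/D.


Reflux ratio definition: R = L / D (liquid returned / distillate withdrawn)
L = 450 kmol/h, D = 358 kmol/h
R = 450 / 358 = 1.257

1.257


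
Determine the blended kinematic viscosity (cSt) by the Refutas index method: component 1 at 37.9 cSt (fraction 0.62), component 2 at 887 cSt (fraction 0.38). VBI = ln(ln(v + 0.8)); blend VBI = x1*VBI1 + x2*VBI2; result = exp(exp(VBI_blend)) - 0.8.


Refutas method: VBN_i = 14.534*ln(ln(visc_i + 0.8)) + 10.975, blended linearly by mass fraction; since VBN is linear in VBI_i = ln(ln(visc_i + 0.8)) and the fractions sum to 1, blend VBI directly: visc = exp(exp(VBI_blend)) - 0.8
VBI_1 = ln(ln(37.9 + 0.8)) = 1.29633
VBI_2 = ln(ln(887 + 0.8)) = 1.91527
VBI_blend = 0.62 * 1.29633 + 0.38 * 1.91527 = 1.53153
visc_blend = exp(exp(1.53153)) - 0.8 = 101.2

101.2 cSt


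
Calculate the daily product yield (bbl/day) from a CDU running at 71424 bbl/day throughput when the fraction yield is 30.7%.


Crude throughput = 71424 bbl/day
Fraction yield = 30.7%
yield = throughput * fraction / 100
yield = 71424 * 30.7 / 100 = 21927.168

21927.168 bbl/day


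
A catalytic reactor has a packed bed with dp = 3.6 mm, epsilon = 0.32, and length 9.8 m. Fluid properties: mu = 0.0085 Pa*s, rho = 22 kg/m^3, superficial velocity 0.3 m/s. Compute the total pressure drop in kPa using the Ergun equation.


dp = 3.6 mm = 0.0036 m
Viscous term = 150*0.0085*0.3*(1-0.32)^2 / (0.0036^2*0.32^3) = 416480
Inertial term = 1.75*22*0.3^2*(1-0.32) / (0.0036*0.32^3) = 19973.8
dP/L = 416480 + 19973.8 = 436454 Pa/m
dP = 436454 * 9.8 / 1000 = 4277 kPa

4277 kPa


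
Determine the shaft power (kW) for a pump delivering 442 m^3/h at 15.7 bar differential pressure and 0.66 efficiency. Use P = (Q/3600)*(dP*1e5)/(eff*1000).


Q = 442 / 3600 = 0.122778 m^3/s
P = 0.122778 * (15.7 * 1e5) / 0.66 / 1000 = 292.1

292.1 kW


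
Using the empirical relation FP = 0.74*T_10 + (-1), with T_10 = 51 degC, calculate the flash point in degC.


FP = 0.74 * 51 + (-1) = 36.74

36.74 degC


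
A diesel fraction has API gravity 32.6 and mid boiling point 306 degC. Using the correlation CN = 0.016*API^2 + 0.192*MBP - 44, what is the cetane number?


CN = 0.016 * 32.6^2 + 0.192 * 306 - 44
CN = 17.00416 + 58.752 - 44 = 31.75616

31.75616


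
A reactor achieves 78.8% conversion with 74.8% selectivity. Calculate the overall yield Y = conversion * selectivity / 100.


Overall yield = conversion (%) * selectivity (%) / 100
Conversion = 78.8%, Selectivity = 74.8%
Y = 78.8 * 74.8 / 100
= 58.9424 %

58.9424 %


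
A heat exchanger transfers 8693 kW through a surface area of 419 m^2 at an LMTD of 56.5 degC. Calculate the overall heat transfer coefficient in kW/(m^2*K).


From Q = U*A*LMTD, U = Q / (A * LMTD)
U = 8693 / (419 * 56.5) = 8693 / 23673.5 = 0.3672

0.3672 kW/(m^2*K)


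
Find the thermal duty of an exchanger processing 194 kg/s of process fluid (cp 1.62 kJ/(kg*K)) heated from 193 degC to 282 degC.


Q = m_dot * cp * delta_T
delta_T = 282 - 193 = 89 K
Q = 194 * 1.62 * 89
= 314.28 * 89
= 27970.92 kW

27970.92 kW


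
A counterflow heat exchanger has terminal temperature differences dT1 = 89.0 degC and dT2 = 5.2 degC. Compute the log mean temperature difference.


LMTD = (dT1 - dT2) / ln(dT1/dT2)
= (89.0 - 5.2) / ln(89.0 / 5.2) = 83.8 / 2.83998 = 29.51

29.51 degC


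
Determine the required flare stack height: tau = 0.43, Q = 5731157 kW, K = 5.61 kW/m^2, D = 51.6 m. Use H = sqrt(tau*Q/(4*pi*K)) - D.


tau*Q/(4*pi*K) = 0.43 * 5731157 / (4 * pi * 5.61) = 34957.3
sqrt(34957.3) = 186.969
H = 186.969 - 51.6 = 135.4

135.4 m


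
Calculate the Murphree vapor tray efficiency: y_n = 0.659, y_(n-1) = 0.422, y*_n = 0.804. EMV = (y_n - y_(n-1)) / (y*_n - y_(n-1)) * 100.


Murphree vapor efficiency: EMV = (y_n - y_(n-1)) / (y*_n - y_(n-1)) * 100
EMV = (0.659 - 0.422) / (0.804 - 0.422) * 100 = 0.237 / 0.382 * 100 = 62.04

62.04 %


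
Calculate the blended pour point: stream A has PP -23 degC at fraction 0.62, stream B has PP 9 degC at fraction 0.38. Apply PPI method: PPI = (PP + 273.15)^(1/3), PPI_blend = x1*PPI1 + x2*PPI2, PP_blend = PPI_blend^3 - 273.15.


PPI_1 = (-23 + 273.15)^(1/3) = 6.300865
PPI_2 = (9 + 273.15)^(1/3) = 6.558835
PPI_blend = 0.62 * 6.300865 + 0.38 * 6.558835 = 6.398894
PP_blend = 6.398894^3 - 273.15 = 262.0081 - 273.15 = -11.14

-11.14 degC


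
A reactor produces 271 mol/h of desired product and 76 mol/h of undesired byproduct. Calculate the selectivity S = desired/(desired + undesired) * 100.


Selectivity = desired / (desired + undesired) * 100
Total products = 271 + 76 = 347 mol/h
S = 271 / 347 * 100
= 0.7810 * 100
= 78.10 %

78.10 %


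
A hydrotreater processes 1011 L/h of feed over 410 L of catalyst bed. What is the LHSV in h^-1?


LHSV = volumetric feed rate / catalyst volume
= 1011 L/h / 410 L
= 2.466 h^-1

2.466 h^-1


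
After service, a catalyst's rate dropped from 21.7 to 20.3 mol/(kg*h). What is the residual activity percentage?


Activity (%) = (rate_used / rate_fresh) * 100
rate_used = 20.3, rate_fresh = 21.7
= (20.3 / 21.7) * 100
= 0.9355 * 100 = 93.55

93.55 %


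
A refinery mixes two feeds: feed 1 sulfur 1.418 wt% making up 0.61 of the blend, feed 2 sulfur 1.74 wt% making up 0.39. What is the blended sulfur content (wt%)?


Linear sulfur blending: S_blend = x1*S1 + x2*S2
Contribution 1: 0.61 * 1.418 = 0.86498 wt%
Contribution 2: 0.39 * 1.74 = 0.6786 wt%
S_blend = 0.86498 + 0.6786 = 1.54358

1.54358 wt%


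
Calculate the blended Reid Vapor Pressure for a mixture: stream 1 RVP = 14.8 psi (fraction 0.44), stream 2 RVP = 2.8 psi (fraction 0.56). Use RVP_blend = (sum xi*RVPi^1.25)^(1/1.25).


Chevron index: RVP_blend = (sum xi*RVPi^1.25)^(1/1.25)
RVP^1.25 terms: 0.44 * 14.8^1.25 + 0.56 * 2.8^1.25 = 14.8009
RVP_blend = 14.8009^(1/1.25) = 8.634

8.634 psi


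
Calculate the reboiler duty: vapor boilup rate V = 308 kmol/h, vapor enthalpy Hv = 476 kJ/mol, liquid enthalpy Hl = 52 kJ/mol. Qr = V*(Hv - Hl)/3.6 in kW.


Qr = 308 * (476 - 52) / 3.6 = 308 * 424 / 3.6 = 36280

36280 kW


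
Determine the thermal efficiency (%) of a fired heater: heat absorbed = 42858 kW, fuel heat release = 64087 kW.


Furnace efficiency = Q_absorbed / Q_fuel * 100
= 42858 / 64087 * 100 = 66.87

66.87 %


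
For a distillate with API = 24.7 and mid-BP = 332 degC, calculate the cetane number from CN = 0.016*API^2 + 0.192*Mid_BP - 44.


CN = 0.016 * 24.7^2 + 0.192 * 332 - 44
CN = 9.76144 + 63.744 - 44 = 29.50544

29.50544


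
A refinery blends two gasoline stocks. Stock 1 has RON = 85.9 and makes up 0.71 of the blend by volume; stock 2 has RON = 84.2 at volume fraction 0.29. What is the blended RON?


Linear blending: RON_blend = sum(vi * RONi)
Contribution 1: 0.71 * 85.9 = 60.989
Contribution 2: 0.29 * 84.2 = 24.418
RON_blend = 60.989 + 24.418 = 85.407

85.407


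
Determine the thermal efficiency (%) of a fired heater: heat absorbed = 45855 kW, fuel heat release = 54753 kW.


Furnace efficiency = Q_absorbed / Q_fuel * 100
= 45855 / 54753 * 100 = 83.75

83.75 %


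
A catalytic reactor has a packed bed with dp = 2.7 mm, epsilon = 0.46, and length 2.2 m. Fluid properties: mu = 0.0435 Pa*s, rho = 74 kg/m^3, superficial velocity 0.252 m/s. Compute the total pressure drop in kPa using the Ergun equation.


dp = 2.7 mm = 0.0027 m
Viscous term = 150*0.0435*0.252*(1-0.46)^2 / (0.0027^2*0.46^3) = 675721
Inertial term = 1.75*74*0.252^2*(1-0.46) / (0.0027*0.46^3) = 16897.7
dP/L = 675721 + 16897.7 = 692619 Pa/m
dP = 692619 * 2.2 / 1000 = 1524 kPa

1524 kPa


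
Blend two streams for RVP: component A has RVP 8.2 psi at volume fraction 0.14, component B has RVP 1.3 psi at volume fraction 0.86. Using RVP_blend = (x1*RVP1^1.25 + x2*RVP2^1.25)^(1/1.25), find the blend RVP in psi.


Chevron index: RVP_blend = (sum xi*RVPi^1.25)^(1/1.25)
RVP^1.25 terms: 0.14 * 8.2^1.25 + 0.86 * 1.3^1.25 = 3.13644
RVP_blend = 3.13644^(1/1.25) = 2.495

2.495 psi


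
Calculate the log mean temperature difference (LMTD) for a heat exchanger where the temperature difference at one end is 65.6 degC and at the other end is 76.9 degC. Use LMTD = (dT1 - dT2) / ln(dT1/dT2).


LMTD = (dT1 - dT2) / ln(dT1/dT2)
= (65.6 - 76.9) / ln(65.6 / 76.9) = -11.3 / -0.15893 = 71.10

71.10 degC


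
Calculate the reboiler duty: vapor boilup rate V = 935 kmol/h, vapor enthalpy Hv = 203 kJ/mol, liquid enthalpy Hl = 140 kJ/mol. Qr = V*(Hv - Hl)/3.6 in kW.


Qr = 935 * (203 - 140) / 3.6 = 935 * 63 / 3.6 = 16360

16360 kW


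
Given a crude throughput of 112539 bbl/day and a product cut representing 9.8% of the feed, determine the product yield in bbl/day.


Crude throughput = 112539 bbl/day
Fraction yield = 9.8%
yield = throughput * fraction / 100
yield = 112539 * 9.8 / 100 = 11028.822

11028.822 bbl/day


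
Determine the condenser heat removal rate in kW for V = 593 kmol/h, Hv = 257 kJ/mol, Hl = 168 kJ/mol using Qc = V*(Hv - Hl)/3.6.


Qc = 593 * (257 - 168) / 3.6 = 593 * 89 / 3.6 = 14660

14660 kW


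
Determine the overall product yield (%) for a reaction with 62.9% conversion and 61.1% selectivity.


Overall yield = conversion (%) * selectivity (%) / 100
Conversion = 62.9%, Selectivity = 61.1%
Y = 62.9 * 61.1 / 100
= 38.4319 %

38.4319 %


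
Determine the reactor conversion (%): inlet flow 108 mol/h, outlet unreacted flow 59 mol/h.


X = (F_in - F_out) / F_in * 100
Moles reacted = 108 - 59 = 49
X = 49 / 108 * 100
= 0.4537 * 100
= 45.37 %

45.37 %


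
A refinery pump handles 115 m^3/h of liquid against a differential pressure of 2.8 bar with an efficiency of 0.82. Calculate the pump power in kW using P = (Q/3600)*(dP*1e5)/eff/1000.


Q = 115 / 3600 = 0.0319444 m^3/s
P = 0.0319444 * (2.8 * 1e5) / 0.82 / 1000 = 10.91

10.91 kW


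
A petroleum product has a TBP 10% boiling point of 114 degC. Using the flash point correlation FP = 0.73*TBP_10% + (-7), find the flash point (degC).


FP = 0.73 * 114 + (-7) = 76.22

76.22 degC


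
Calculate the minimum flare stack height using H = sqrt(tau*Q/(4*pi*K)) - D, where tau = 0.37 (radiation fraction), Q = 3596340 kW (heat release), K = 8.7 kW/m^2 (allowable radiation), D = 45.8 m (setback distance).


tau*Q/(4*pi*K) = 0.37 * 3596340 / (4 * pi * 8.7) = 12171.2
sqrt(12171.2) = 110.323
H = 110.323 - 45.8 = 64.52

64.52 m


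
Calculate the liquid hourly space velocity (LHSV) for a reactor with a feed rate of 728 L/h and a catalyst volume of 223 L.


LHSV = volumetric feed rate / catalyst volume
= 728 L/h / 223 L
= 3.265 h^-1

3.265 h^-1


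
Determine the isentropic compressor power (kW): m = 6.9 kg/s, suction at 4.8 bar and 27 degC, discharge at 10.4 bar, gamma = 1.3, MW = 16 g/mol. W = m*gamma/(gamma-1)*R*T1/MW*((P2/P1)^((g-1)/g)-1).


Isentropic work: W = m*(gamma/(gamma-1))*(R*T1/MW)*((P2/P1)^((gamma-1)/gamma) - 1)
T1 = 27 + 273.15 = 300.15 K
Pressure ratio = 10.4 / 4.8 = 2.16667
Exponent = (1.3 - 1)/1.3 = 0.230769
(P2/P1)^exp - 1 = 2.16667^0.230769 - 1 = 0.195338
W = 6.9 * 1.3 / 0.3 * 8.314 * 300.15 / 16 * 0.195338 = 910.9

910.9 kW


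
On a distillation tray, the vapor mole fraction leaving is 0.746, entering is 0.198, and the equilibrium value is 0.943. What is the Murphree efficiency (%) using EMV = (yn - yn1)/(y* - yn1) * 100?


Murphree vapor efficiency: EMV = (y_n - y_(n-1)) / (y*_n - y_(n-1)) * 100
EMV = (0.746 - 0.198) / (0.943 - 0.198) * 100 = 0.548 / 0.745 * 100 = 73.56

73.56 %


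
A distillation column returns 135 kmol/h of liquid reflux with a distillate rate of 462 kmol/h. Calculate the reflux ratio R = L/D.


Reflux ratio definition: R = L / D (liquid returned / distillate withdrawn)
L = 135 kmol/h, D = 462 kmol/h
R = 135 / 462 = 0.2922

0.2922


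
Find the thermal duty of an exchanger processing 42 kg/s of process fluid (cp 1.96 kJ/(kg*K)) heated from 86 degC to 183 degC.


Q = m_dot * cp * delta_T
delta_T = 183 - 86 = 97 K
Q = 42 * 1.96 * 97
= 82.32 * 97
= 7985.04 kW

7985.04 kW


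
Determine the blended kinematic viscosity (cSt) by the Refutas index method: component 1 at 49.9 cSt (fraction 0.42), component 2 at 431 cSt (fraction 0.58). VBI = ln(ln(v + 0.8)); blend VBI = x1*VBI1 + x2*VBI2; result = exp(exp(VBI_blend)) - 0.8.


Refutas method: VBN_i = 14.534*ln(ln(visc_i + 0.8)) + 10.975, blended linearly by mass fraction; since VBN is linear in VBI_i = ln(ln(visc_i + 0.8)) and the fractions sum to 1, blend VBI directly: visc = exp(exp(VBI_blend)) - 0.8
VBI_1 = ln(ln(49.9 + 0.8)) = 1.3676
VBI_2 = ln(ln(431 + 0.8)) = 1.80302
VBI_blend = 0.42 * 1.3676 + 0.58 * 1.80302 = 1.62014
visc_blend = exp(exp(1.62014)) - 0.8 = 155.8

155.8 cSt


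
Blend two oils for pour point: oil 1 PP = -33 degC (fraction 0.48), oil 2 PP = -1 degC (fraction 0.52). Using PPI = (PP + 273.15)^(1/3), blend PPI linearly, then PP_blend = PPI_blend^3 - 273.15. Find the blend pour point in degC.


PPI_1 = (-33 + 273.15)^(1/3) = 6.215759
PPI_2 = (-1 + 273.15)^(1/3) = 6.480414
PPI_blend = 0.48 * 6.215759 + 0.52 * 6.480414 = 6.35338
PP_blend = 6.35338^3 - 273.15 = 256.457 - 273.15 = -16.69

-16.69 degC


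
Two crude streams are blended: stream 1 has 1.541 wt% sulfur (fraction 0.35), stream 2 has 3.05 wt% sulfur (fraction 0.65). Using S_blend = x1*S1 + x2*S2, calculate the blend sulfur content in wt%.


Linear sulfur blending: S_blend = x1*S1 + x2*S2
Contribution 1: 0.35 * 1.541 = 0.53935 wt%
Contribution 2: 0.65 * 3.05 = 1.9825 wt%
S_blend = 0.53935 + 1.9825 = 2.52185

2.52185 wt%


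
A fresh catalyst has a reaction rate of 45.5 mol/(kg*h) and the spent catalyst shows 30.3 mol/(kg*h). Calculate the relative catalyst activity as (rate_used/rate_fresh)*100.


Activity (%) = (rate_used / rate_fresh) * 100
rate_used = 30.3, rate_fresh = 45.5
= (30.3 / 45.5) * 100
= 0.6659 * 100 = 66.59

66.59 %


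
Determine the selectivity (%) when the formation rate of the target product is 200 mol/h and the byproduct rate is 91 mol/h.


Selectivity = desired / (desired + undesired) * 100
Total products = 200 + 91 = 291 mol/h
S = 200 / 291 * 100
= 0.6873 * 100
= 68.73 %

68.73 %


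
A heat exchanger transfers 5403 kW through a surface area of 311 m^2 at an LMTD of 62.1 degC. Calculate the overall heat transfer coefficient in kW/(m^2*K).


From Q = U*A*LMTD, U = Q / (A * LMTD)
U = 5403 / (311 * 62.1) = 5403 / 19313.1 = 0.2798

0.2798 kW/(m^2*K)


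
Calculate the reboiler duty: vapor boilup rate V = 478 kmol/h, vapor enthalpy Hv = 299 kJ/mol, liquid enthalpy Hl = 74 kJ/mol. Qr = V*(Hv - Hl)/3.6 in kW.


Qr = 478 * (299 - 74) / 3.6 = 478 * 225 / 3.6 = 29880

29880 kW


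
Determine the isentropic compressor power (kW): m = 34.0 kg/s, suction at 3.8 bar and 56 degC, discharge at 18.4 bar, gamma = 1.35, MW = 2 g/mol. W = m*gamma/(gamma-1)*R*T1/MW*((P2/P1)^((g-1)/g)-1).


Isentropic work: W = m*(gamma/(gamma-1))*(R*T1/MW)*((P2/P1)^((gamma-1)/gamma) - 1)
T1 = 56 + 273.15 = 329.15 K
Pressure ratio = 18.4 / 3.8 = 4.84211
Exponent = (1.35 - 1)/1.35 = 0.259259
(P2/P1)^exp - 1 = 4.84211^0.259259 - 1 = 0.505225
W = 34.0 * 1.35 / 0.35 * 8.314 * 329.15 / 2 * 0.505225 = 90660

90660 kW


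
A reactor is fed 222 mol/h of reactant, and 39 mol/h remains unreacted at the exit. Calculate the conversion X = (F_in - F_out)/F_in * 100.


X = (F_in - F_out) / F_in * 100
Moles reacted = 222 - 39 = 183
X = 183 / 222 * 100
= 0.8243 * 100
= 82.43 %

82.43 %


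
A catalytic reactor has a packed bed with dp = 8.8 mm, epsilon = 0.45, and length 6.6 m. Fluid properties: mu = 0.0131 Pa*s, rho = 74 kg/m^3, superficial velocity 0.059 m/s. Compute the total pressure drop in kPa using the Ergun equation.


dp = 8.8 mm = 0.0088 m
Viscous term = 150*0.0131*0.059*(1-0.45)^2 / (0.0088^2*0.45^3) = 4969.78
Inertial term = 1.75*74*0.059^2*(1-0.45) / (0.0088*0.45^3) = 309.183
dP/L = 4969.78 + 309.183 = 5278.96 Pa/m
dP = 5278.96 * 6.6 / 1000 = 34.84 kPa

34.84 kPa


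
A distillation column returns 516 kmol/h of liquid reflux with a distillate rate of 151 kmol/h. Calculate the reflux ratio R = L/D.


Reflux ratio definition: R = L / D (liquid returned / distillate withdrawn)
L = 516 kmol/h, D = 151 kmol/h
R = 516 / 151 = 3.417

3.417


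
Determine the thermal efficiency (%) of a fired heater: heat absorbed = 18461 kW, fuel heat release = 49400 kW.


Furnace efficiency = Q_absorbed / Q_fuel * 100
= 18461 / 49400 * 100 = 37.37

37.37 %


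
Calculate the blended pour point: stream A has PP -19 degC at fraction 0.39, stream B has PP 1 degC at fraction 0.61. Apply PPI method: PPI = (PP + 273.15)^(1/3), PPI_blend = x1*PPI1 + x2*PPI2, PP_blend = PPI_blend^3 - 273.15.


PPI_1 = (-19 + 273.15)^(1/3) = 6.334272
PPI_2 = (1 + 273.15)^(1/3) = 6.49625
PPI_blend = 0.39 * 6.334272 + 0.61 * 6.49625 = 6.433079
PP_blend = 6.433079^3 - 273.15 = 266.2298 - 273.15 = -6.92

-6.92 degC


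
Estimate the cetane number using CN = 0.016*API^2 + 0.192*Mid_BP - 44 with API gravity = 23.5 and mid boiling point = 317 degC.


CN = 0.016 * 23.5^2 + 0.192 * 317 - 44
CN = 8.836 + 60.864 - 44 = 25.7

25.7


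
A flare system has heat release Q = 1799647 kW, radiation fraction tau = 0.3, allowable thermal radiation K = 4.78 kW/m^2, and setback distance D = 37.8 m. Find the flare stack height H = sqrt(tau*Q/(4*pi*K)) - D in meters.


tau*Q/(4*pi*K) = 0.3 * 1799647 / (4 * pi * 4.78) = 8988.16
sqrt(8988.16) = 94.8059
H = 94.8059 - 37.8 = 57.01

57.01 m


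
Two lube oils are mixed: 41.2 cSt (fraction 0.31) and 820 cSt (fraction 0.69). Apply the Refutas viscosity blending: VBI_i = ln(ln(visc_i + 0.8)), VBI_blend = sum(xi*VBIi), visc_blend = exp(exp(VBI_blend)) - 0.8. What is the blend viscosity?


Refutas method: VBN_i = 14.534*ln(ln(visc_i + 0.8)) + 10.975, blended linearly by mass fraction; since VBN is linear in VBI_i = ln(ln(visc_i + 0.8)) and the fractions sum to 1, blend VBI directly: visc = exp(exp(VBI_blend)) - 0.8
VBI_1 = ln(ln(41.2 + 0.8)) = 1.31846
VBI_2 = ln(ln(820 + 0.8)) = 1.90364
VBI_blend = 0.31 * 1.31846 + 0.69 * 1.90364 = 1.72223
visc_blend = exp(exp(1.72223)) - 0.8 = 268.8

268.8 cSt


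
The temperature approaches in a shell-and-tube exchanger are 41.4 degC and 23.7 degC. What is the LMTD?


LMTD = (dT1 - dT2) / ln(dT1/dT2)
= (41.4 - 23.7) / ln(41.4 / 23.7) = 17.7 / 0.557806 = 31.73

31.73 degC


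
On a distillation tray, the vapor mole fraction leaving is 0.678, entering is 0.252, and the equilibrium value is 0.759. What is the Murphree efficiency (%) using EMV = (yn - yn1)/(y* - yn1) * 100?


Murphree vapor efficiency: EMV = (y_n - y_(n-1)) / (y*_n - y_(n-1)) * 100
EMV = (0.678 - 0.252) / (0.759 - 0.252) * 100 = 0.426 / 0.507 * 100 = 84.02

84.02 %


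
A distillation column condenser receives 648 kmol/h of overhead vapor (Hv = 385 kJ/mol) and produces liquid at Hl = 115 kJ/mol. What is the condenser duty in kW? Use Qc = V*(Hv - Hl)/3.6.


Qc = 648 * (385 - 115) / 3.6 = 648 * 270 / 3.6 = 48600

48600 kW


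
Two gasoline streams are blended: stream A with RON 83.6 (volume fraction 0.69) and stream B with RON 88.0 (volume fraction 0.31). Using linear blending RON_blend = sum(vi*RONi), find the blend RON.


Linear blending: RON_blend = sum(vi * RONi)
Contribution 1: 0.69 * 83.6 = 57.684
Contribution 2: 0.31 * 88.0 = 27.28
RON_blend = 57.684 + 27.28 = 84.964

84.964


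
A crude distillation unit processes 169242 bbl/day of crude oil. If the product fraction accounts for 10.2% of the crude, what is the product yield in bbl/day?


Crude throughput = 169242 bbl/day
Fraction yield = 10.2%
yield = throughput * fraction / 100
yield = 169242 * 10.2 / 100 = 17262.684

17262.684 bbl/day


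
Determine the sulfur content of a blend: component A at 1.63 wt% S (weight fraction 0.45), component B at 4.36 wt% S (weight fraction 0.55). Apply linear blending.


Linear sulfur blending: S_blend = x1*S1 + x2*S2
Contribution 1: 0.45 * 1.63 = 0.7335 wt%
Contribution 2: 0.55 * 4.36 = 2.398 wt%
S_blend = 0.7335 + 2.398 = 3.1315

3.1315 wt%


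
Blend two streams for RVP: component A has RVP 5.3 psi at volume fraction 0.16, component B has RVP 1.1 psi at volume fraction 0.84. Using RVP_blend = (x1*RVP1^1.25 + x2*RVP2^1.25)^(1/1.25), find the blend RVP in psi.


Chevron index: RVP_blend = (sum xi*RVPi^1.25)^(1/1.25)
RVP^1.25 terms: 0.16 * 5.3^1.25 + 0.84 * 1.1^1.25 = 2.23294
RVP_blend = 2.23294^(1/1.25) = 1.902

1.902 psi


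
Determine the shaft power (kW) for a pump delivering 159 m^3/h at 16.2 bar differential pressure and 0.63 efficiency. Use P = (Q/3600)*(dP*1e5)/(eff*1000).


Q = 159 / 3600 = 0.0441667 m^3/s
P = 0.0441667 * (16.2 * 1e5) / 0.63 / 1000 = 113.6

113.6 kW


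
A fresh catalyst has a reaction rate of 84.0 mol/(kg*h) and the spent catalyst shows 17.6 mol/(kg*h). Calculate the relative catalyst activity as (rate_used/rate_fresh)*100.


Activity (%) = (rate_used / rate_fresh) * 100
rate_used = 17.6, rate_fresh = 84.0
= (17.6 / 84.0) * 100
= 0.2095 * 100 = 20.95

20.95 %


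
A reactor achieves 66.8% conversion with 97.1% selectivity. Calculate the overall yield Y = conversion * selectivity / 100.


Overall yield = conversion (%) * selectivity (%) / 100
Conversion = 66.8%, Selectivity = 97.1%
Y = 66.8 * 97.1 / 100
= 64.8628 %

64.8628 %


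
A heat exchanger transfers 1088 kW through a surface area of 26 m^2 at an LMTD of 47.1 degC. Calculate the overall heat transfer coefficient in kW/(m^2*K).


From Q = U*A*LMTD, U = Q / (A * LMTD)
U = 1088 / (26 * 47.1) = 1088 / 1224.6 = 0.8885

0.8885 kW/(m^2*K)


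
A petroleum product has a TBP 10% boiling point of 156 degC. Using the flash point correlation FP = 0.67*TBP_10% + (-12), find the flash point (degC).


FP = 0.67 * 156 + (-12) = 92.52

92.52 degC


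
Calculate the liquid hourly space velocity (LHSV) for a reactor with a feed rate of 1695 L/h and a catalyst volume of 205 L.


LHSV = volumetric feed rate / catalyst volume
= 1695 L/h / 205 L
= 8.268 h^-1

8.268 h^-1


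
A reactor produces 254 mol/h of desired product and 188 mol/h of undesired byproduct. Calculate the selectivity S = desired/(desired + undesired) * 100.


Selectivity = desired / (desired + undesired) * 100
Total products = 254 + 188 = 442 mol/h
S = 254 / 442 * 100
= 0.5747 * 100
= 57.47 %

57.47 %


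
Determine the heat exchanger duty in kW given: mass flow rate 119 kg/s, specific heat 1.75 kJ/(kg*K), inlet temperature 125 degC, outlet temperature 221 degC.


Q = m_dot * cp * delta_T
delta_T = 221 - 125 = 96 K
Q = 119 * 1.75 * 96
= 208.25 * 96
= 19992 kW

19992 kW


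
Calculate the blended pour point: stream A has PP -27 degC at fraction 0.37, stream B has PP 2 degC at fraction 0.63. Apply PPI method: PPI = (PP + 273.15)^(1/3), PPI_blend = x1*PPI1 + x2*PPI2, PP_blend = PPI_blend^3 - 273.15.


PPI_1 = (-27 + 273.15)^(1/3) = 6.2671
PPI_2 = (2 + 273.15)^(1/3) = 6.504139
PPI_blend = 0.37 * 6.2671 + 0.63 * 6.504139 = 6.416435
PP_blend = 6.416435^3 - 273.15 = 264.1687 - 273.15 = -8.98

-8.98 degC


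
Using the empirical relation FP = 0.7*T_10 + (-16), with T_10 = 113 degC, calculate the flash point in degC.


FP = 0.7 * 113 + (-16) = 63.1

63.1 degC


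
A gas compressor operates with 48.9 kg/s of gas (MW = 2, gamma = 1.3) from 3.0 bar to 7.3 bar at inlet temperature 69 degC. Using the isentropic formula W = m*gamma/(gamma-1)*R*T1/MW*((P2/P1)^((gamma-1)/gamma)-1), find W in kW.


Isentropic work: W = m*(gamma/(gamma-1))*(R*T1/MW)*((P2/P1)^((gamma-1)/gamma) - 1)
T1 = 69 + 273.15 = 342.15 K
Pressure ratio = 7.3 / 3.0 = 2.43333
Exponent = (1.3 - 1)/1.3 = 0.230769
(P2/P1)^exp - 1 = 2.43333^0.230769 - 1 = 0.227788
W = 48.9 * 1.3 / 0.3 * 8.314 * 342.15 / 2 * 0.227788 = 68650

68650 kW


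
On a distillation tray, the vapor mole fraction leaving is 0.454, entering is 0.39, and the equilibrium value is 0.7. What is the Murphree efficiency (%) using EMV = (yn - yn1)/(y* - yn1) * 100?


Murphree vapor efficiency: EMV = (y_n - y_(n-1)) / (y*_n - y_(n-1)) * 100
EMV = (0.454 - 0.39) / (0.7 - 0.39) * 100 = 0.064 / 0.31 * 100 = 20.65

20.65 %


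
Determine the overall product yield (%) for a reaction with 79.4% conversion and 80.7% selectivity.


Overall yield = conversion (%) * selectivity (%) / 100
Conversion = 79.4%, Selectivity = 80.7%
Y = 79.4 * 80.7 / 100
= 64.0758 %

64.0758 %


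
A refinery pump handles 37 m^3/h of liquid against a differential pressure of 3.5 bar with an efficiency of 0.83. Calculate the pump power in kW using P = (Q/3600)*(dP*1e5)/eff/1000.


Q = 37 / 3600 = 0.0102778 m^3/s
P = 0.0102778 * (3.5 * 1e5) / 0.83 / 1000 = 4.334

4.334 kW


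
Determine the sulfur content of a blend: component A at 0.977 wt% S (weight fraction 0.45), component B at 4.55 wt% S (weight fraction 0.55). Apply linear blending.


Linear sulfur blending: S_blend = x1*S1 + x2*S2
Contribution 1: 0.45 * 0.977 = 0.43965 wt%
Contribution 2: 0.55 * 4.55 = 2.5025 wt%
S_blend = 0.43965 + 2.5025 = 2.94215

2.94215 wt%


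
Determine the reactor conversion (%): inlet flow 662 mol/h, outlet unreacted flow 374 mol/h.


X = (F_in - F_out) / F_in * 100
Moles reacted = 662 - 374 = 288
X = 288 / 662 * 100
= 0.4350 * 100
= 43.50 %

43.50 %


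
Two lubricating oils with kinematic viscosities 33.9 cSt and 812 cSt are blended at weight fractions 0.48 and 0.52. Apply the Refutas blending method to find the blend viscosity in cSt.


Refutas method: VBN_i = 14.534*ln(ln(visc_i + 0.8)) + 10.975, blended linearly by mass fraction; since VBN is linear in VBI_i = ln(ln(visc_i + 0.8)) and the fractions sum to 1, blend VBI directly: visc = exp(exp(VBI_blend)) - 0.8
VBI_1 = ln(ln(33.9 + 0.8)) = 1.26603
VBI_2 = ln(ln(812 + 0.8)) = 1.90218
VBI_blend = 0.48 * 1.26603 + 0.52 * 1.90218 = 1.59683
visc_blend = exp(exp(1.59683)) - 0.8 = 138.6

138.6 cSt


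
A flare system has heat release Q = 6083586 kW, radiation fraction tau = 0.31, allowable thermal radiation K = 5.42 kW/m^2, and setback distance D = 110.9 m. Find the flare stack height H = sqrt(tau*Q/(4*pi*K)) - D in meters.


tau*Q/(4*pi*K) = 0.31 * 6083586 / (4 * pi * 5.42) = 27689.3
sqrt(27689.3) = 166.401
H = 166.401 - 110.9 = 55.50

55.50 m


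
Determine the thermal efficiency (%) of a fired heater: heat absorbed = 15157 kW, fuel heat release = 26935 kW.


Furnace efficiency = Q_absorbed / Q_fuel * 100
= 15157 / 26935 * 100 = 56.27

56.27 %


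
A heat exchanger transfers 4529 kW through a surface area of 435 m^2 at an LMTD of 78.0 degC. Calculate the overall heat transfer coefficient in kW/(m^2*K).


From Q = U*A*LMTD, U = Q / (A * LMTD)
U = 4529 / (435 * 78.0) = 4529 / 33930 = 0.1335

0.1335 kW/(m^2*K)


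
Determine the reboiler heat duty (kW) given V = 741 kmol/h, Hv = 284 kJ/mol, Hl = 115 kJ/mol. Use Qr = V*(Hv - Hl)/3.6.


Qr = 741 * (284 - 115) / 3.6 = 741 * 169 / 3.6 = 34790

34790 kW


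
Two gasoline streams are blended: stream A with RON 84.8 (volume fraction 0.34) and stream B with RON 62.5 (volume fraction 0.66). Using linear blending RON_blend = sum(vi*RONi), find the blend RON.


Linear blending: RON_blend = sum(vi * RONi)
Contribution 1: 0.34 * 84.8 = 28.832
Contribution 2: 0.66 * 62.5 = 41.25
RON_blend = 28.832 + 41.25 = 70.082

70.082


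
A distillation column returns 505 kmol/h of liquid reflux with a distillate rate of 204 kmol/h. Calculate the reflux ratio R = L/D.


Reflux ratio definition: R = L / D (liquid returned / distillate withdrawn)
L = 505 kmol/h, D = 204 kmol/h
R = 505 / 204 = 2.475

2.475


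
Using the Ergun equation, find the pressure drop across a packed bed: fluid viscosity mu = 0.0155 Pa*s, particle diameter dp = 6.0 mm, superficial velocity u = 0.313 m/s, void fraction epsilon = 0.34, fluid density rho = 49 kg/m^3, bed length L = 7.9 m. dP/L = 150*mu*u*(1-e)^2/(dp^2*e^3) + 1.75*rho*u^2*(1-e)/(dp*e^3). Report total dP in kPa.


dp = 6.0 mm = 0.006 m
Viscous term = 150*0.0155*0.313*(1-0.34)^2 / (0.006^2*0.34^3) = 224035
Inertial term = 1.75*49*0.313^2*(1-0.34) / (0.006*0.34^3) = 23511.4
dP/L = 224035 + 23511.4 = 247546 Pa/m
dP = 247546 * 7.9 / 1000 = 1956 kPa

1956 kPa


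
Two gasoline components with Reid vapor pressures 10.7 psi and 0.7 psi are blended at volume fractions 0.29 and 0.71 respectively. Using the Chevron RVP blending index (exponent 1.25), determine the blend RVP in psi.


Chevron index: RVP_blend = (sum xi*RVPi^1.25)^(1/1.25)
RVP^1.25 terms: 0.29 * 10.7^1.25 + 0.71 * 0.7^1.25 = 6.06673
RVP_blend = 6.06673^(1/1.25) = 4.230

4.230 psi
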